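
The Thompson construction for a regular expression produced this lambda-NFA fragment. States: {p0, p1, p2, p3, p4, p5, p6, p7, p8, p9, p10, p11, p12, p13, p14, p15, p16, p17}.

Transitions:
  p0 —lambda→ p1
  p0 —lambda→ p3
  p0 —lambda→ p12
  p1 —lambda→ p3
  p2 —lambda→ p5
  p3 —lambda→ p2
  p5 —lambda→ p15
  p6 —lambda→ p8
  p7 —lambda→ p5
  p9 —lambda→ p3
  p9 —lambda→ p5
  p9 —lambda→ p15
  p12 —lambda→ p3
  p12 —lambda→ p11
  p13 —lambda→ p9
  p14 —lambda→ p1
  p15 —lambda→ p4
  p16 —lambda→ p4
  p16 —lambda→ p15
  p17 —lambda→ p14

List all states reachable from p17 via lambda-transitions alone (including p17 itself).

{p1, p2, p3, p4, p5, p14, p15, p17}

Start with {p17}.
From p17 via lambda: add p14.
From p14 via lambda: add p1.
From p1 via lambda: add p3.
From p3 via lambda: add p2.
From p2 via lambda: add p5.
From p5 via lambda: add p15.
From p15 via lambda: add p4.
No new states can be added; the closed set is {p1, p2, p3, p4, p5, p14, p15, p17}.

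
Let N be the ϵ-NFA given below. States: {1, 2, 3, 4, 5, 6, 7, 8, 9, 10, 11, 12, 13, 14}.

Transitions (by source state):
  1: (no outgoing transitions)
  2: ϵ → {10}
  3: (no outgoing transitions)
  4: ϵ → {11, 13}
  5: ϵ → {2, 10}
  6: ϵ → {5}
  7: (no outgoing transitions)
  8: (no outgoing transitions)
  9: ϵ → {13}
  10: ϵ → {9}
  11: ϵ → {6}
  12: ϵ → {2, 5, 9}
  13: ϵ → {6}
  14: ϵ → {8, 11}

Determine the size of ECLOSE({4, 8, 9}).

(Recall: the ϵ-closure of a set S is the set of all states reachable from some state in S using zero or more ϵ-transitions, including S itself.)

9

Start with {4, 8, 9}.
From 4 via ϵ: add 11, 13.
From 11 via ϵ: add 6.
From 6 via ϵ: add 5.
From 5 via ϵ: add 2, 10.
ϵ-closure = {2, 4, 5, 6, 8, 9, 10, 11, 13}, which has 9 states.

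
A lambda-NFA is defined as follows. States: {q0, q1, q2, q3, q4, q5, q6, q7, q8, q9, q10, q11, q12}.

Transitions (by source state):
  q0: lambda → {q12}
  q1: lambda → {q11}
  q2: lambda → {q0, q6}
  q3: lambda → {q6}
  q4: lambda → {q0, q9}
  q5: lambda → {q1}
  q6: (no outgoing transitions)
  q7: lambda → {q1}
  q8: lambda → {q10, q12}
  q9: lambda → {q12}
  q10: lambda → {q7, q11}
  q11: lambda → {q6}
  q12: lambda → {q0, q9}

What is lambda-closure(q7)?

{q1, q6, q7, q11}

Start with {q7}.
From q7 via lambda: add q1.
From q1 via lambda: add q11.
From q11 via lambda: add q6.
No new states can be added; the closed set is {q1, q6, q7, q11}.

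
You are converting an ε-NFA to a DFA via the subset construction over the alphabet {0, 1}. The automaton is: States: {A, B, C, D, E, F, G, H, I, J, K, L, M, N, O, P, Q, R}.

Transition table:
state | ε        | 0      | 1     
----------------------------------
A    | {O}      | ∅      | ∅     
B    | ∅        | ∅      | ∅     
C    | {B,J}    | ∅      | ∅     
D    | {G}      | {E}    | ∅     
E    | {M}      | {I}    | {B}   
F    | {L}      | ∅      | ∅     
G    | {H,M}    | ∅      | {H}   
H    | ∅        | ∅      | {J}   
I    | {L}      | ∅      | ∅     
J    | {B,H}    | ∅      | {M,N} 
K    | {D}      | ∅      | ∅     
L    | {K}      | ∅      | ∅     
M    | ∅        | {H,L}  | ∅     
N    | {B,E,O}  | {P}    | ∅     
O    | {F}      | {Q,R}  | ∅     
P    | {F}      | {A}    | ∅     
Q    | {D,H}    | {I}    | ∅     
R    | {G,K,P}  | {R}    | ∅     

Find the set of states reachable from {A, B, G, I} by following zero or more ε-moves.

{A, B, D, F, G, H, I, K, L, M, O}

Start with {A, B, G, I}.
From A via ε: add O.
From G via ε: add H, M.
From I via ε: add L.
From L via ε: add K.
From O via ε: add F.
From K via ε: add D.
No new states can be added; the closed set is {A, B, D, F, G, H, I, K, L, M, O}.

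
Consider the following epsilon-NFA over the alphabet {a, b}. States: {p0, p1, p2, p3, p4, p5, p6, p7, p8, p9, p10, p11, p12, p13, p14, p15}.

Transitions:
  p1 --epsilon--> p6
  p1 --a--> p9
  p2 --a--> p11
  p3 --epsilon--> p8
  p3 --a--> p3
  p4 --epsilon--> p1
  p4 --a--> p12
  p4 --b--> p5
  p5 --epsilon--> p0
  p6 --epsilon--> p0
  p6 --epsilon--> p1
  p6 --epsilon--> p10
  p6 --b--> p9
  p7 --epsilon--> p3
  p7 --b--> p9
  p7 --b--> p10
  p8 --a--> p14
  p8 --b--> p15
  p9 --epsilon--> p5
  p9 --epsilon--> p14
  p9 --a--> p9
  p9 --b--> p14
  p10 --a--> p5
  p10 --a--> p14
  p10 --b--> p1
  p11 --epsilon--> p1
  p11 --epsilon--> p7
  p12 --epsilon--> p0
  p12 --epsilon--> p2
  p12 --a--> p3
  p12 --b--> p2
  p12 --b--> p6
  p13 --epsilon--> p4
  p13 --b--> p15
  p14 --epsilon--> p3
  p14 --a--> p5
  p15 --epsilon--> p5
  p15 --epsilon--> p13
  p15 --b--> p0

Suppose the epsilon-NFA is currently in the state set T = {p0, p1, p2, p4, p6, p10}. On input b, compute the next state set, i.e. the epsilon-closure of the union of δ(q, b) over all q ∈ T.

{p0, p1, p3, p5, p6, p8, p9, p10, p14}

p4 on b → {p5}.
p6 on b → {p9}.
p10 on b → {p1}.
No b-transition from p0, p1, p2.
Union after reading b: {p1, p5, p9}.
Now take the epsilon-closure:
From p1 via epsilon: add p6.
From p5 via epsilon: add p0.
From p9 via epsilon: add p14.
From p6 via epsilon: add p10.
From p14 via epsilon: add p3.
From p3 via epsilon: add p8.
No new states can be added; the closed set is {p0, p1, p3, p5, p6, p8, p9, p10, p14}.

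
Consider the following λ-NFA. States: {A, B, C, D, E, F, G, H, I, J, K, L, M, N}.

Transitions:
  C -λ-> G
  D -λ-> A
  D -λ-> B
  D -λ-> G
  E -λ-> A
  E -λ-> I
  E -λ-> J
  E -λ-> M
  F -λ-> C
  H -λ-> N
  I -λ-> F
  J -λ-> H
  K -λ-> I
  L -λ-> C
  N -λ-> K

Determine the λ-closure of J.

Start with {J}.
From J via λ: add H.
From H via λ: add N.
From N via λ: add K.
From K via λ: add I.
From I via λ: add F.
From F via λ: add C.
From C via λ: add G.
No new states can be added; the closed set is {C, F, G, H, I, J, K, N}.

{C, F, G, H, I, J, K, N}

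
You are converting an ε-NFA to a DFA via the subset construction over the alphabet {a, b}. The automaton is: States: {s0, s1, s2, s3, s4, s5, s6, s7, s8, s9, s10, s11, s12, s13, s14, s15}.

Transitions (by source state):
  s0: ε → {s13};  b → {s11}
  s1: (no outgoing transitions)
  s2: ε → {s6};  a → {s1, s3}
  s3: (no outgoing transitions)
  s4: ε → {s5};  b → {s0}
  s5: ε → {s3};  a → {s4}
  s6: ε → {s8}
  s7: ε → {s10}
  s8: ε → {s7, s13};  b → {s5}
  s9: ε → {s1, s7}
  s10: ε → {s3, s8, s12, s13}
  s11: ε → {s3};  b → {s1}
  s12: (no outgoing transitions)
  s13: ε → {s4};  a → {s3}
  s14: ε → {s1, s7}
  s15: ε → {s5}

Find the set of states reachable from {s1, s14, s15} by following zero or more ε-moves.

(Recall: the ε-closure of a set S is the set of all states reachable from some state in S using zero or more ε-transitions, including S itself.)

{s1, s3, s4, s5, s7, s8, s10, s12, s13, s14, s15}

Start with {s1, s14, s15}.
From s14 via ε: add s7.
From s15 via ε: add s5.
From s5 via ε: add s3.
From s7 via ε: add s10.
From s10 via ε: add s8, s12, s13.
From s13 via ε: add s4.
No new states can be added; the closed set is {s1, s3, s4, s5, s7, s8, s10, s12, s13, s14, s15}.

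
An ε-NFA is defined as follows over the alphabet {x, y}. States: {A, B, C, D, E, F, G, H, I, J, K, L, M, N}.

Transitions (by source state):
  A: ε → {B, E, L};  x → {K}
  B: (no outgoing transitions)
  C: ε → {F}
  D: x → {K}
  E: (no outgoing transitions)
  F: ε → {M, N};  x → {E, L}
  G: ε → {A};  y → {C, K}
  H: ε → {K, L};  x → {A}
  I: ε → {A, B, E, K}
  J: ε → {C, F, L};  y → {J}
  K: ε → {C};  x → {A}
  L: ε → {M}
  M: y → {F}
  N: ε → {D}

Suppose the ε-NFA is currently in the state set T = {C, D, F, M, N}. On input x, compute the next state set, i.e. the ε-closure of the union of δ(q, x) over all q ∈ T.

{C, D, E, F, K, L, M, N}

D on x → {K}.
F on x → {E, L}.
No x-transition from C, M, N.
Union after reading x: {E, K, L}.
Now take the ε-closure:
From K via ε: add C.
From L via ε: add M.
From C via ε: add F.
From F via ε: add N.
From N via ε: add D.
No new states can be added; the closed set is {C, D, E, F, K, L, M, N}.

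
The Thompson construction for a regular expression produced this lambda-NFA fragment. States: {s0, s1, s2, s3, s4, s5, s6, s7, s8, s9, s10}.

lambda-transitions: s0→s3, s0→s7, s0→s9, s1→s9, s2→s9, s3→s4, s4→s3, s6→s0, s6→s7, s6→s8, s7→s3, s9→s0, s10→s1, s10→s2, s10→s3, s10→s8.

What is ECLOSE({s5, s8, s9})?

Start with {s5, s8, s9}.
From s9 via lambda: add s0.
From s0 via lambda: add s3, s7.
From s3 via lambda: add s4.
No new states can be added; the closed set is {s0, s3, s4, s5, s7, s8, s9}.

{s0, s3, s4, s5, s7, s8, s9}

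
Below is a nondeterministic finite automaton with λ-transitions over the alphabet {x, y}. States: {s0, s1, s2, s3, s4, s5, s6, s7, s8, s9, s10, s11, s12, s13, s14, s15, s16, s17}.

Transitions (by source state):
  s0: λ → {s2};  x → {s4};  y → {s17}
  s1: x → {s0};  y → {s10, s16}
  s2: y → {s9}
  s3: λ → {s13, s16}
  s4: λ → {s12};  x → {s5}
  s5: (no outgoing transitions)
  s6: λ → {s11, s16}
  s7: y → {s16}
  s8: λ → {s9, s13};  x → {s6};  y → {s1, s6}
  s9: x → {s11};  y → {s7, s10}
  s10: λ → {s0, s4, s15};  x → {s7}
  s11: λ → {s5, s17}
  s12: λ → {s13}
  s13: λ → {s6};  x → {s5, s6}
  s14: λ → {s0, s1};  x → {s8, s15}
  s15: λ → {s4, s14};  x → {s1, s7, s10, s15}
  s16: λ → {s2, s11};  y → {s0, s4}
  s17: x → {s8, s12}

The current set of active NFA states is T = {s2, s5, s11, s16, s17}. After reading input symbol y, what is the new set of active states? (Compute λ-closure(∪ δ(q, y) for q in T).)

s2 on y → {s9}.
s16 on y → {s0, s4}.
No y-transition from s5, s11, s17.
Union after reading y: {s0, s4, s9}.
Now take the λ-closure:
From s0 via λ: add s2.
From s4 via λ: add s12.
From s12 via λ: add s13.
From s13 via λ: add s6.
From s6 via λ: add s11, s16.
From s11 via λ: add s5, s17.
No new states can be added; the closed set is {s0, s2, s4, s5, s6, s9, s11, s12, s13, s16, s17}.

{s0, s2, s4, s5, s6, s9, s11, s12, s13, s16, s17}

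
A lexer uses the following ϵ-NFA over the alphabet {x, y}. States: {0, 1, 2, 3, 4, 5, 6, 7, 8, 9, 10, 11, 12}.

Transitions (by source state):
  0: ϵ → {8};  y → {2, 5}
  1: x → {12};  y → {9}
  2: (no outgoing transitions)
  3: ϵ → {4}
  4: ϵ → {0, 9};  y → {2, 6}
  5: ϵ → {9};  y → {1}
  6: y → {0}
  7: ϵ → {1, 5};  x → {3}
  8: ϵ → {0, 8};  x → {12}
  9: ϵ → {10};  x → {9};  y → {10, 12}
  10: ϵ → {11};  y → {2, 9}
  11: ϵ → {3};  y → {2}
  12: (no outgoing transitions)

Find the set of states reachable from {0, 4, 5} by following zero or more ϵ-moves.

Start with {0, 4, 5}.
From 0 via ϵ: add 8.
From 4 via ϵ: add 9.
From 9 via ϵ: add 10.
From 10 via ϵ: add 11.
From 11 via ϵ: add 3.
No new states can be added; the closed set is {0, 3, 4, 5, 8, 9, 10, 11}.

{0, 3, 4, 5, 8, 9, 10, 11}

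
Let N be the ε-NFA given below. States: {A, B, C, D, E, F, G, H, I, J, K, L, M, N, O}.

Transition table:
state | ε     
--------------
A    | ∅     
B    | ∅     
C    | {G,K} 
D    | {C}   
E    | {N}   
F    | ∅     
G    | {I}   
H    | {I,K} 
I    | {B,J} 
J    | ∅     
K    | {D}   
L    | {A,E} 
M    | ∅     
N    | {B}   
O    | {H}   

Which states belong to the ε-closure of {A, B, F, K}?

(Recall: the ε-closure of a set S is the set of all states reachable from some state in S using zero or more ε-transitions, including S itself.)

Start with {A, B, F, K}.
From K via ε: add D.
From D via ε: add C.
From C via ε: add G.
From G via ε: add I.
From I via ε: add J.
No new states can be added; the closed set is {A, B, C, D, F, G, I, J, K}.

{A, B, C, D, F, G, I, J, K}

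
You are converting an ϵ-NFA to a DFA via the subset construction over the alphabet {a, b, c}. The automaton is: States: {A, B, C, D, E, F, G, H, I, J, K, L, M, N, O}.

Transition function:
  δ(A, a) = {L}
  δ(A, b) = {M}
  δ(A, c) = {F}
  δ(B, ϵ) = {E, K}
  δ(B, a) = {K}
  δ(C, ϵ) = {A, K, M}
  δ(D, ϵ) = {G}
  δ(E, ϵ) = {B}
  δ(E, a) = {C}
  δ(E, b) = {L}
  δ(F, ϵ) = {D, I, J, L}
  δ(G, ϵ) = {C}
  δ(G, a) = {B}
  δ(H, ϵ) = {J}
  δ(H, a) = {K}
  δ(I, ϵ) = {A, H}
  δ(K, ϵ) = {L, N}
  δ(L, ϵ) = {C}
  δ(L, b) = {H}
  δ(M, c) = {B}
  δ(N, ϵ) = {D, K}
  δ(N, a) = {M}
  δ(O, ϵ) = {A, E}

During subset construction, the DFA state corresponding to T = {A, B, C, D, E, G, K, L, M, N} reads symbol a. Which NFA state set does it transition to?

A on a → {L}.
B on a → {K}.
E on a → {C}.
G on a → {B}.
N on a → {M}.
No a-transition from C, D, K, L, M.
Union after reading a: {B, C, K, L, M}.
Now take the ϵ-closure:
From B via ϵ: add E.
From C via ϵ: add A.
From K via ϵ: add N.
From N via ϵ: add D.
From D via ϵ: add G.
No new states can be added; the closed set is {A, B, C, D, E, G, K, L, M, N}.

{A, B, C, D, E, G, K, L, M, N}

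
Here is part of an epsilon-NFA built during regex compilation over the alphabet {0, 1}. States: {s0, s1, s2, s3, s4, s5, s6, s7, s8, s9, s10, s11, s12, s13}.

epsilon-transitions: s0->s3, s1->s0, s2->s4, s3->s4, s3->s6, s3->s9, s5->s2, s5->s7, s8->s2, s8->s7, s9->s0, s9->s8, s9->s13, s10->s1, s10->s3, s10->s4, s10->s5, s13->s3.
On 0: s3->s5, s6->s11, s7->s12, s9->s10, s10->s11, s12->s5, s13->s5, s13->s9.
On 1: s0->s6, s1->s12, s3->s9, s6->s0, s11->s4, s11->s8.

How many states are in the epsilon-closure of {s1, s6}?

Start with {s1, s6}.
From s1 via epsilon: add s0.
From s0 via epsilon: add s3.
From s3 via epsilon: add s4, s9.
From s9 via epsilon: add s8, s13.
From s8 via epsilon: add s2, s7.
epsilon-closure = {s0, s1, s2, s3, s4, s6, s7, s8, s9, s13}, which has 10 states.

10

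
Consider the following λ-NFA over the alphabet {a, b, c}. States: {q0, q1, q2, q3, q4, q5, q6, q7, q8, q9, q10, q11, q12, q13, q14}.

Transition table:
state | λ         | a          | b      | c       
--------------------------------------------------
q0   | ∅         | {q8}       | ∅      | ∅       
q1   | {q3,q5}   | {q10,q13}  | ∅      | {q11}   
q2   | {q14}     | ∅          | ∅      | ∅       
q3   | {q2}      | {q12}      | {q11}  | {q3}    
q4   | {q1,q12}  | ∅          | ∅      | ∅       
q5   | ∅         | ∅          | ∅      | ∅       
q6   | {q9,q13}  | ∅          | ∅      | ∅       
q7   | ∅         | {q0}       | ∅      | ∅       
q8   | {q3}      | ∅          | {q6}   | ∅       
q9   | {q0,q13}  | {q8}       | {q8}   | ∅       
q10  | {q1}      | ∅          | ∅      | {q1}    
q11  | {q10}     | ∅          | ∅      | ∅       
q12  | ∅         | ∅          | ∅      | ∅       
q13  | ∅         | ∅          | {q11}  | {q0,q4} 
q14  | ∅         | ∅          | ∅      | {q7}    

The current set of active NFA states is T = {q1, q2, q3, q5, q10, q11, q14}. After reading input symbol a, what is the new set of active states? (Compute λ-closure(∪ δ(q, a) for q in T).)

q1 on a → {q10, q13}.
q3 on a → {q12}.
No a-transition from q2, q5, q10, q11, q14.
Union after reading a: {q10, q12, q13}.
Now take the λ-closure:
From q10 via λ: add q1.
From q1 via λ: add q3, q5.
From q3 via λ: add q2.
From q2 via λ: add q14.
No new states can be added; the closed set is {q1, q2, q3, q5, q10, q12, q13, q14}.

{q1, q2, q3, q5, q10, q12, q13, q14}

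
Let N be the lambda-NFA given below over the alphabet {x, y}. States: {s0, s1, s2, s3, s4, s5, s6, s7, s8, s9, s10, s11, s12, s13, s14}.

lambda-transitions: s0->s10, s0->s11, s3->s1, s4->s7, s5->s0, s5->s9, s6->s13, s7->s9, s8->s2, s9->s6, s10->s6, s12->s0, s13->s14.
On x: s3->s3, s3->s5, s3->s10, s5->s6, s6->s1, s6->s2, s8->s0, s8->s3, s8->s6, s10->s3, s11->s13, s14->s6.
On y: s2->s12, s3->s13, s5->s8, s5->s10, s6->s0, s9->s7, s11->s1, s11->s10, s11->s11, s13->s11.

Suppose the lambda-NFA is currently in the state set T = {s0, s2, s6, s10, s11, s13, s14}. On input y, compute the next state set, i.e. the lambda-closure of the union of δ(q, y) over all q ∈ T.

s2 on y → {s12}.
s6 on y → {s0}.
s11 on y → {s1, s10, s11}.
s13 on y → {s11}.
No y-transition from s0, s10, s14.
Union after reading y: {s0, s1, s10, s11, s12}.
Now take the lambda-closure:
From s10 via lambda: add s6.
From s6 via lambda: add s13.
From s13 via lambda: add s14.
No new states can be added; the closed set is {s0, s1, s6, s10, s11, s12, s13, s14}.

{s0, s1, s6, s10, s11, s12, s13, s14}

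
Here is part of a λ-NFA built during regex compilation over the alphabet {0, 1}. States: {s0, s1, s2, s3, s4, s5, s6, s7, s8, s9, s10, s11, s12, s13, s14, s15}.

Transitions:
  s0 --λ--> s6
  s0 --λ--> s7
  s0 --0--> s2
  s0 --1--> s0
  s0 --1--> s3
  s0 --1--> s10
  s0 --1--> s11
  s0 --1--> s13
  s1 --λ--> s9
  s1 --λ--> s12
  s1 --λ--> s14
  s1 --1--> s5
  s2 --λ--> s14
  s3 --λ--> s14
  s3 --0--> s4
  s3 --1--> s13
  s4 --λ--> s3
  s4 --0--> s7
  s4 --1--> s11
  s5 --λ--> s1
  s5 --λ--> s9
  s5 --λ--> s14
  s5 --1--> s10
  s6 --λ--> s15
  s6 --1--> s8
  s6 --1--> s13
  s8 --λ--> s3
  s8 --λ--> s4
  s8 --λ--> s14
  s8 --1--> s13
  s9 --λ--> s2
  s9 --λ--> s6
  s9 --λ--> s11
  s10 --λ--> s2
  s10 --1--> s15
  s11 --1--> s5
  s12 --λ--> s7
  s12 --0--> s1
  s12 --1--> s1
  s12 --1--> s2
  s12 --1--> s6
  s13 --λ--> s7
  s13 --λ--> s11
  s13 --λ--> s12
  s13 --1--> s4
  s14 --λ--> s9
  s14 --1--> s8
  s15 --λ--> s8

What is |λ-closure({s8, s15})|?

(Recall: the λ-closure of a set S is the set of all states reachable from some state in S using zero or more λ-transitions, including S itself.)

Start with {s8, s15}.
From s8 via λ: add s3, s4, s14.
From s14 via λ: add s9.
From s9 via λ: add s2, s6, s11.
λ-closure = {s2, s3, s4, s6, s8, s9, s11, s14, s15}, which has 9 states.

9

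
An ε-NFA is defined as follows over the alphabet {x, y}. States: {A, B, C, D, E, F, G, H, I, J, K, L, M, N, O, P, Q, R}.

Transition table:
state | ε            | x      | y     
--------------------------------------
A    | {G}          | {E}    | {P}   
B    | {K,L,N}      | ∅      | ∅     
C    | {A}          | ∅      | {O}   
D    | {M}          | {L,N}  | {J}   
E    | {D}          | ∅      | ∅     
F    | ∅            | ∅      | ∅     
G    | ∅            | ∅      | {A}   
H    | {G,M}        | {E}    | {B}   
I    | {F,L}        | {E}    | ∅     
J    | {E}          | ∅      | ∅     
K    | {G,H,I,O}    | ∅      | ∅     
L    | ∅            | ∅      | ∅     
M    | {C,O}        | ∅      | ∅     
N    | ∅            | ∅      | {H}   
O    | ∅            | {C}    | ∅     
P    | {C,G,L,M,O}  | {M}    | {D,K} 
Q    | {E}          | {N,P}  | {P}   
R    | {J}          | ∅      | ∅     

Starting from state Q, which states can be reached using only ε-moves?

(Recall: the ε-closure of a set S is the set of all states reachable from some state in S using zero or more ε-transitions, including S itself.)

Start with {Q}.
From Q via ε: add E.
From E via ε: add D.
From D via ε: add M.
From M via ε: add C, O.
From C via ε: add A.
From A via ε: add G.
No new states can be added; the closed set is {A, C, D, E, G, M, O, Q}.

{A, C, D, E, G, M, O, Q}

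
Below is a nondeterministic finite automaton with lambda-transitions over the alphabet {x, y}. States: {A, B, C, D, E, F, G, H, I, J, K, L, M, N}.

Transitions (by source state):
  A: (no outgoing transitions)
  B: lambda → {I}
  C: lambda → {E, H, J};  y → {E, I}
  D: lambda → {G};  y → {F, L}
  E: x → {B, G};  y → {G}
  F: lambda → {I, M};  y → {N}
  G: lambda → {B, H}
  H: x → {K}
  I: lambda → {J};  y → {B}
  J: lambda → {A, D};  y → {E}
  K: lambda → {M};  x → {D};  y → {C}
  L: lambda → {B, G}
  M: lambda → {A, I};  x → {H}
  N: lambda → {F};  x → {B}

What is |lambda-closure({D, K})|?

9

Start with {D, K}.
From D via lambda: add G.
From K via lambda: add M.
From G via lambda: add B, H.
From M via lambda: add A, I.
From I via lambda: add J.
lambda-closure = {A, B, D, G, H, I, J, K, M}, which has 9 states.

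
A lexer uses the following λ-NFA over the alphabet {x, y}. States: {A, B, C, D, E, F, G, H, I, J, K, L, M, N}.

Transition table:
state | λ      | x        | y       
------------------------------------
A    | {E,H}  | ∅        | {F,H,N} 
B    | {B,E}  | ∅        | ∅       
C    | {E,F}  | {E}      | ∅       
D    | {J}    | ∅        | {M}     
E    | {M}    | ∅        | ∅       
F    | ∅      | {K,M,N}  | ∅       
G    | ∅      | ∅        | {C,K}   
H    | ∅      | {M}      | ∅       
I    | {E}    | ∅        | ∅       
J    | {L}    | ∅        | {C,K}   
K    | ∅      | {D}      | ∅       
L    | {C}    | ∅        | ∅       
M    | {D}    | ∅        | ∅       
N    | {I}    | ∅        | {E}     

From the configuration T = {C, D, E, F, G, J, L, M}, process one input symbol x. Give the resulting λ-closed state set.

C on x → {E}.
F on x → {K, M, N}.
No x-transition from D, E, G, J, L, M.
Union after reading x: {E, K, M, N}.
Now take the λ-closure:
From M via λ: add D.
From N via λ: add I.
From D via λ: add J.
From J via λ: add L.
From L via λ: add C.
From C via λ: add F.
No new states can be added; the closed set is {C, D, E, F, I, J, K, L, M, N}.

{C, D, E, F, I, J, K, L, M, N}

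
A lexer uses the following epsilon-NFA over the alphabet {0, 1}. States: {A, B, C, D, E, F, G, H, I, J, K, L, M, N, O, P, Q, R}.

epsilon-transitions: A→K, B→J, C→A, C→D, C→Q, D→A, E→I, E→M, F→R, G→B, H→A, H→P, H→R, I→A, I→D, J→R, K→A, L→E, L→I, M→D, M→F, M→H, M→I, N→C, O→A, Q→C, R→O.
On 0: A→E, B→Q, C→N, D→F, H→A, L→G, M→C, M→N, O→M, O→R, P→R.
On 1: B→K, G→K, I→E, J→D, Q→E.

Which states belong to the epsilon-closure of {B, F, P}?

{A, B, F, J, K, O, P, R}

Start with {B, F, P}.
From B via epsilon: add J.
From F via epsilon: add R.
From R via epsilon: add O.
From O via epsilon: add A.
From A via epsilon: add K.
No new states can be added; the closed set is {A, B, F, J, K, O, P, R}.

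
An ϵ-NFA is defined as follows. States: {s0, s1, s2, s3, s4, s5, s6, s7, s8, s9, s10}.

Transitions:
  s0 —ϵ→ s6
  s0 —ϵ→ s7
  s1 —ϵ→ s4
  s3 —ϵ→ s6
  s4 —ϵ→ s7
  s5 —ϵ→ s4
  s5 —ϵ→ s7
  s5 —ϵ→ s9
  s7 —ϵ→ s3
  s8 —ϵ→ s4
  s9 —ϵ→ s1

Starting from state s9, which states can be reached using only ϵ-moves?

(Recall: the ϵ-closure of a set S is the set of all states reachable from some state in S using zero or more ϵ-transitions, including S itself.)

Start with {s9}.
From s9 via ϵ: add s1.
From s1 via ϵ: add s4.
From s4 via ϵ: add s7.
From s7 via ϵ: add s3.
From s3 via ϵ: add s6.
No new states can be added; the closed set is {s1, s3, s4, s6, s7, s9}.

{s1, s3, s4, s6, s7, s9}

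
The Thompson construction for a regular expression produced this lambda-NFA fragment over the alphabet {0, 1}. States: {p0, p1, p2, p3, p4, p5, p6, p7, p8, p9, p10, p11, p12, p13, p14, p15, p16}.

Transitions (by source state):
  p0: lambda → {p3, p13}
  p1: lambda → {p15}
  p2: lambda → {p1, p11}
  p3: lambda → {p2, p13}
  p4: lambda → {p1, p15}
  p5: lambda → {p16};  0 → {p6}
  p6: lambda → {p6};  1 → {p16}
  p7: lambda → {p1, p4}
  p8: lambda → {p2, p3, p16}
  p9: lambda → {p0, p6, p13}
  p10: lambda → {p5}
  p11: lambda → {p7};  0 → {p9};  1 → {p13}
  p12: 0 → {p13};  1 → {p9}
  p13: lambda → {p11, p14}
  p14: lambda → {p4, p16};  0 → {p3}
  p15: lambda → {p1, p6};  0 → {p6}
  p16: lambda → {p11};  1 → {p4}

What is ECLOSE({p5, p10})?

{p1, p4, p5, p6, p7, p10, p11, p15, p16}

Start with {p5, p10}.
From p5 via lambda: add p16.
From p16 via lambda: add p11.
From p11 via lambda: add p7.
From p7 via lambda: add p1, p4.
From p1 via lambda: add p15.
From p15 via lambda: add p6.
No new states can be added; the closed set is {p1, p4, p5, p6, p7, p10, p11, p15, p16}.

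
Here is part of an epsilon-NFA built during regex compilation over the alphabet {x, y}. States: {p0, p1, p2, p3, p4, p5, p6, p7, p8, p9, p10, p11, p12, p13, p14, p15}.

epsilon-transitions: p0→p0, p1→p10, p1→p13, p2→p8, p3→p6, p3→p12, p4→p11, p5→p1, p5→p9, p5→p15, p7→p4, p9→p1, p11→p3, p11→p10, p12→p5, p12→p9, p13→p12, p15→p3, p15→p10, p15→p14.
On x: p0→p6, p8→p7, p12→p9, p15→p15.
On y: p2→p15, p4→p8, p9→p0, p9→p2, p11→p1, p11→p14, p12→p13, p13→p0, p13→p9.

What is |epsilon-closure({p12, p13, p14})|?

Start with {p12, p13, p14}.
From p12 via epsilon: add p5, p9.
From p5 via epsilon: add p1, p15.
From p1 via epsilon: add p10.
From p15 via epsilon: add p3.
From p3 via epsilon: add p6.
epsilon-closure = {p1, p3, p5, p6, p9, p10, p12, p13, p14, p15}, which has 10 states.

10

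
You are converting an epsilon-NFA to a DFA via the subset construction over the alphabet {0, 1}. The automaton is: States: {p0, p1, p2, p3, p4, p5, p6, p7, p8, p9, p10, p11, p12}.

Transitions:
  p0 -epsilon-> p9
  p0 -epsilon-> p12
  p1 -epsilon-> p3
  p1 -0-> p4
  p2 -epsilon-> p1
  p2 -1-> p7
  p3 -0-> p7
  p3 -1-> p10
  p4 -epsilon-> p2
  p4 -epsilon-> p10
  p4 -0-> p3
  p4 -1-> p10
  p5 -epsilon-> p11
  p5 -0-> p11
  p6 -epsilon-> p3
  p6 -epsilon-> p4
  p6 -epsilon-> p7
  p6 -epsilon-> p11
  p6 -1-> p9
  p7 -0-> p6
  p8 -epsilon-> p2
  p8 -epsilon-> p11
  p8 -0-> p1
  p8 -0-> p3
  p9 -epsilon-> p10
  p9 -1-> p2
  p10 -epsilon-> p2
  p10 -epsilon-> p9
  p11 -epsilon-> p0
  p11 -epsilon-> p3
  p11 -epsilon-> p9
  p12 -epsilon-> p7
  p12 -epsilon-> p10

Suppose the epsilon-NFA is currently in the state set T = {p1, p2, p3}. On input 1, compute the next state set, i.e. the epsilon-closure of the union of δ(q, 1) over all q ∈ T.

p2 on 1 → {p7}.
p3 on 1 → {p10}.
No 1-transition from p1.
Union after reading 1: {p7, p10}.
Now take the epsilon-closure:
From p10 via epsilon: add p2, p9.
From p2 via epsilon: add p1.
From p1 via epsilon: add p3.
No new states can be added; the closed set is {p1, p2, p3, p7, p9, p10}.

{p1, p2, p3, p7, p9, p10}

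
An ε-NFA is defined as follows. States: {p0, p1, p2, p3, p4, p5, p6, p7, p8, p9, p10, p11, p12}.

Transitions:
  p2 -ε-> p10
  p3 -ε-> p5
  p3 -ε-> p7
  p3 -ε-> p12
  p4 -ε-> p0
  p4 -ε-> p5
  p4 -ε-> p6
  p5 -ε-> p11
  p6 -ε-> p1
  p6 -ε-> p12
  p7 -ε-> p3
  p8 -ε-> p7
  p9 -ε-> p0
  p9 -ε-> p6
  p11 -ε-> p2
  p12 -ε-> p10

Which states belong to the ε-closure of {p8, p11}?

Start with {p8, p11}.
From p8 via ε: add p7.
From p11 via ε: add p2.
From p2 via ε: add p10.
From p7 via ε: add p3.
From p3 via ε: add p5, p12.
No new states can be added; the closed set is {p2, p3, p5, p7, p8, p10, p11, p12}.

{p2, p3, p5, p7, p8, p10, p11, p12}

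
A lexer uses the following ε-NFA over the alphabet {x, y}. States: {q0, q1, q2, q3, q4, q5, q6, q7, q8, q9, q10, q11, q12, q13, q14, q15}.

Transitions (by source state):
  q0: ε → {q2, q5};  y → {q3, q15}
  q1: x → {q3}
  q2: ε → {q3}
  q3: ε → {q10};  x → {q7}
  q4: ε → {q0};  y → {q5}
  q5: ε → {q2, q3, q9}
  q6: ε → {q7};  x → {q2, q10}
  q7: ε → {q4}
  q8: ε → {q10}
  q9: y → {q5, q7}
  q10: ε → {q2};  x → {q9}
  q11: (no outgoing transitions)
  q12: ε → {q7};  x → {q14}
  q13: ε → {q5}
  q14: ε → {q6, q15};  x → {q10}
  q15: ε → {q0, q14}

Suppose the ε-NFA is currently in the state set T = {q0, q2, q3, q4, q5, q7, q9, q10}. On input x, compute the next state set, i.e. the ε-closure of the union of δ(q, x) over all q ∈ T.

q3 on x → {q7}.
q10 on x → {q9}.
No x-transition from q0, q2, q4, q5, q7, q9.
Union after reading x: {q7, q9}.
Now take the ε-closure:
From q7 via ε: add q4.
From q4 via ε: add q0.
From q0 via ε: add q2, q5.
From q2 via ε: add q3.
From q3 via ε: add q10.
No new states can be added; the closed set is {q0, q2, q3, q4, q5, q7, q9, q10}.

{q0, q2, q3, q4, q5, q7, q9, q10}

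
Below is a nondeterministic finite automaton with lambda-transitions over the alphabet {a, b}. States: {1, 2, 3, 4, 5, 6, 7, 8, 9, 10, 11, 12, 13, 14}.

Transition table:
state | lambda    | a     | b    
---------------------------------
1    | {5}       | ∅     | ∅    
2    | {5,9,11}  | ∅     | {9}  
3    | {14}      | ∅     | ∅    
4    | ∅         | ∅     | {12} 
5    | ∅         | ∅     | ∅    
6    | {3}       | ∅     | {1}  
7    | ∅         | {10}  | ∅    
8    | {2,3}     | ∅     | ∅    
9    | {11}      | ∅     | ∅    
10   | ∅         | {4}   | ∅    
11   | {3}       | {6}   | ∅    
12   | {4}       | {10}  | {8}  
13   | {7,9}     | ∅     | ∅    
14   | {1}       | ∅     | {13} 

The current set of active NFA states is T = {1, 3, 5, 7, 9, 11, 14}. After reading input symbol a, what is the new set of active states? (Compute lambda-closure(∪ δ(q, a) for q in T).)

{1, 3, 5, 6, 10, 14}

7 on a → {10}.
11 on a → {6}.
No a-transition from 1, 3, 5, 9, 14.
Union after reading a: {6, 10}.
Now take the lambda-closure:
From 6 via lambda: add 3.
From 3 via lambda: add 14.
From 14 via lambda: add 1.
From 1 via lambda: add 5.
No new states can be added; the closed set is {1, 3, 5, 6, 10, 14}.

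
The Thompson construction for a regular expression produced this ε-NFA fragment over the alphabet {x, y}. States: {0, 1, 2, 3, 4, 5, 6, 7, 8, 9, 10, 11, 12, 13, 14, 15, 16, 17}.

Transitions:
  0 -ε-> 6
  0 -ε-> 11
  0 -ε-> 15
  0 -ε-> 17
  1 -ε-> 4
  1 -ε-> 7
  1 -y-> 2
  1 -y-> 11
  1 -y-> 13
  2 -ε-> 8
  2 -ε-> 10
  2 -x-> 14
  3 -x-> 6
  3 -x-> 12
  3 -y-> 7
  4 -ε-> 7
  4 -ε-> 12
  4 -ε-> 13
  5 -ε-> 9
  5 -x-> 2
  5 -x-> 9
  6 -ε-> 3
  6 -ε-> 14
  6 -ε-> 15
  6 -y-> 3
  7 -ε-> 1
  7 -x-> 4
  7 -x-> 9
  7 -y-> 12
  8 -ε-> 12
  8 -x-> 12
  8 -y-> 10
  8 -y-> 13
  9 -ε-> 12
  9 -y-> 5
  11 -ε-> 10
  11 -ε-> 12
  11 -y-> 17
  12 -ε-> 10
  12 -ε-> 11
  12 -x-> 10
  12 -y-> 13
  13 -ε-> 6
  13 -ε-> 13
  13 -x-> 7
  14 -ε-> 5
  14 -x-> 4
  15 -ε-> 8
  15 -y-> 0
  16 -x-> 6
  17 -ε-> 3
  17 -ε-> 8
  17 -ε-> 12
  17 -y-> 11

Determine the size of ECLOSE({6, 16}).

11

Start with {6, 16}.
From 6 via ε: add 3, 14, 15.
From 14 via ε: add 5.
From 15 via ε: add 8.
From 5 via ε: add 9.
From 8 via ε: add 12.
From 12 via ε: add 10, 11.
ε-closure = {3, 5, 6, 8, 9, 10, 11, 12, 14, 15, 16}, which has 11 states.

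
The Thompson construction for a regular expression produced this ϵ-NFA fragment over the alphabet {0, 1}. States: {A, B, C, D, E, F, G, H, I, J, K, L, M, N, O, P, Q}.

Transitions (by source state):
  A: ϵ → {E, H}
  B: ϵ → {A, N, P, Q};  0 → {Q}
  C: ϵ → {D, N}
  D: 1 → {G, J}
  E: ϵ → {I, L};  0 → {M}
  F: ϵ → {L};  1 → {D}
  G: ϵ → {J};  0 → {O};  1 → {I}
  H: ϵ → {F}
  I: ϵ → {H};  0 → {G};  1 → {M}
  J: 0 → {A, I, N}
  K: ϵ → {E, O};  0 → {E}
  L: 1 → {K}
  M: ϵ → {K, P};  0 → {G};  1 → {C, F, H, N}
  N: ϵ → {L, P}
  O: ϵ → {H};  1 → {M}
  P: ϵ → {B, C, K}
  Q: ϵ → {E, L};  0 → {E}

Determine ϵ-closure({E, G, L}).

{E, F, G, H, I, J, L}

Start with {E, G, L}.
From E via ϵ: add I.
From G via ϵ: add J.
From I via ϵ: add H.
From H via ϵ: add F.
No new states can be added; the closed set is {E, F, G, H, I, J, L}.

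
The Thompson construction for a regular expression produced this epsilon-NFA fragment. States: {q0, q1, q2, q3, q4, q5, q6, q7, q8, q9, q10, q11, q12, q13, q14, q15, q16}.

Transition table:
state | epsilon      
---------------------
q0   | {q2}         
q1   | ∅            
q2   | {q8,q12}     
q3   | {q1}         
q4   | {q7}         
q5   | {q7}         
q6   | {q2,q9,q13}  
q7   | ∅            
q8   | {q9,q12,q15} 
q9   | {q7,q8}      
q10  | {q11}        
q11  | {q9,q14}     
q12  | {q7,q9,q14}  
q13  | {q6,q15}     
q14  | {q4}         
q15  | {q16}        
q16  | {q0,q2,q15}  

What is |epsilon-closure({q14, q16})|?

Start with {q14, q16}.
From q14 via epsilon: add q4.
From q16 via epsilon: add q0, q2, q15.
From q2 via epsilon: add q8, q12.
From q4 via epsilon: add q7.
From q8 via epsilon: add q9.
epsilon-closure = {q0, q2, q4, q7, q8, q9, q12, q14, q15, q16}, which has 10 states.

10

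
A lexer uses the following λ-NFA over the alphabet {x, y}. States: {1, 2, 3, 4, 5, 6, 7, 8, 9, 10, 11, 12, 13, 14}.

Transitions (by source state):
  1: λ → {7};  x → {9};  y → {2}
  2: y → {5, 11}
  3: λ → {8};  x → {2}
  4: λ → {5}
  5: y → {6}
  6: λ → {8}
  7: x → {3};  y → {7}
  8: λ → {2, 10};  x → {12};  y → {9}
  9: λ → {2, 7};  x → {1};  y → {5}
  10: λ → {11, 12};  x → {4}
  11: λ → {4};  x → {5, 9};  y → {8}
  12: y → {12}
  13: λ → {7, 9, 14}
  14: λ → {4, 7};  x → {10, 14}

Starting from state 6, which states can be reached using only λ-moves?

Start with {6}.
From 6 via λ: add 8.
From 8 via λ: add 2, 10.
From 10 via λ: add 11, 12.
From 11 via λ: add 4.
From 4 via λ: add 5.
No new states can be added; the closed set is {2, 4, 5, 6, 8, 10, 11, 12}.

{2, 4, 5, 6, 8, 10, 11, 12}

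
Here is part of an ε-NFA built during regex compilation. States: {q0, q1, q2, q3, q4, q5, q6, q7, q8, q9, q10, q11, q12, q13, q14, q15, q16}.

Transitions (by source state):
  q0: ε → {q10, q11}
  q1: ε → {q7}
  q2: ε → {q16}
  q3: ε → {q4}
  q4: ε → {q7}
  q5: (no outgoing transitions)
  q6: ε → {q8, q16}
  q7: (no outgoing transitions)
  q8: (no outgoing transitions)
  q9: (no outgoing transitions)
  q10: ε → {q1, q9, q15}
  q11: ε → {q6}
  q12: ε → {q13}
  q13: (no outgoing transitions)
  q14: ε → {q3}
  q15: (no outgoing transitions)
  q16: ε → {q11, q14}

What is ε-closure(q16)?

Start with {q16}.
From q16 via ε: add q11, q14.
From q11 via ε: add q6.
From q14 via ε: add q3.
From q3 via ε: add q4.
From q6 via ε: add q8.
From q4 via ε: add q7.
No new states can be added; the closed set is {q3, q4, q6, q7, q8, q11, q14, q16}.

{q3, q4, q6, q7, q8, q11, q14, q16}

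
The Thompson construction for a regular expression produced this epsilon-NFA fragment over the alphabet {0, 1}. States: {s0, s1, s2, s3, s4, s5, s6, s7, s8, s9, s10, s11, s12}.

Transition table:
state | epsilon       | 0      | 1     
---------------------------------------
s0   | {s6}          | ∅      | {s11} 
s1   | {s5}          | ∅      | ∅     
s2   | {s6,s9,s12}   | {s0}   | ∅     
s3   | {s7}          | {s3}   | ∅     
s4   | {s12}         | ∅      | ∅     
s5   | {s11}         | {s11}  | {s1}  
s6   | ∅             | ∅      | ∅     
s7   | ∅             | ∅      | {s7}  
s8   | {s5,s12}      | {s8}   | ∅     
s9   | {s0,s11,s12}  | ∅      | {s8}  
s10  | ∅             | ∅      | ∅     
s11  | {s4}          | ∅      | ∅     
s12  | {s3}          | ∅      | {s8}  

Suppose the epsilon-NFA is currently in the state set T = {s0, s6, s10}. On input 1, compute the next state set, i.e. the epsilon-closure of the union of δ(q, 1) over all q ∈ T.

{s3, s4, s7, s11, s12}

s0 on 1 → {s11}.
No 1-transition from s6, s10.
Union after reading 1: {s11}.
Now take the epsilon-closure:
From s11 via epsilon: add s4.
From s4 via epsilon: add s12.
From s12 via epsilon: add s3.
From s3 via epsilon: add s7.
No new states can be added; the closed set is {s3, s4, s7, s11, s12}.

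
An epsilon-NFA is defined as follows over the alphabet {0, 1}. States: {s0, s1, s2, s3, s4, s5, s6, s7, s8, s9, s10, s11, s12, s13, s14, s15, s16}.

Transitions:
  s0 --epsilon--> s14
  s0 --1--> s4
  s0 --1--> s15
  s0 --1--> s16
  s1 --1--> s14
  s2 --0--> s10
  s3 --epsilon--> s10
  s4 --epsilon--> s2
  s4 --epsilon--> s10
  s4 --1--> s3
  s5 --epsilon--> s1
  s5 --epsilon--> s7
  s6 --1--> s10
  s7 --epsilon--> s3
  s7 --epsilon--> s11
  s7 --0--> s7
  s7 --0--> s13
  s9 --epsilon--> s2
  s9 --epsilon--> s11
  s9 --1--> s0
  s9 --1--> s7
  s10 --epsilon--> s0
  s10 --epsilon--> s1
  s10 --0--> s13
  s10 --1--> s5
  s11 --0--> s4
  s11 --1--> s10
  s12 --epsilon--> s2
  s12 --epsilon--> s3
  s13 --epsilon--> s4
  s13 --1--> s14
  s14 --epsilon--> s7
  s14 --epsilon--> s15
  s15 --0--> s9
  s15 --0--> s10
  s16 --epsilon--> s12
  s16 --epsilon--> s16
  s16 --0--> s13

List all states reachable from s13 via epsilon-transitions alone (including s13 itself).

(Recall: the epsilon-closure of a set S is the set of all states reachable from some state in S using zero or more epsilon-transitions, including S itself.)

Start with {s13}.
From s13 via epsilon: add s4.
From s4 via epsilon: add s2, s10.
From s10 via epsilon: add s0, s1.
From s0 via epsilon: add s14.
From s14 via epsilon: add s7, s15.
From s7 via epsilon: add s3, s11.
No new states can be added; the closed set is {s0, s1, s2, s3, s4, s7, s10, s11, s13, s14, s15}.

{s0, s1, s2, s3, s4, s7, s10, s11, s13, s14, s15}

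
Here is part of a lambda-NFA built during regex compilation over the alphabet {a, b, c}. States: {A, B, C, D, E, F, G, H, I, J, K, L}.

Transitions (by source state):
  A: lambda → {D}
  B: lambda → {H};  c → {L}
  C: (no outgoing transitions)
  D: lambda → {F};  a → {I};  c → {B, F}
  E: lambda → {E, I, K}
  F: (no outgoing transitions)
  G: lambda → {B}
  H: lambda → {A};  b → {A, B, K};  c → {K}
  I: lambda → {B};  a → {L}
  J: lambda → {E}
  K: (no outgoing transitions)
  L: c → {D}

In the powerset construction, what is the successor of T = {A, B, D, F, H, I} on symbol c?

{A, B, D, F, H, K, L}

B on c → {L}.
D on c → {B, F}.
H on c → {K}.
No c-transition from A, F, I.
Union after reading c: {B, F, K, L}.
Now take the lambda-closure:
From B via lambda: add H.
From H via lambda: add A.
From A via lambda: add D.
No new states can be added; the closed set is {A, B, D, F, H, K, L}.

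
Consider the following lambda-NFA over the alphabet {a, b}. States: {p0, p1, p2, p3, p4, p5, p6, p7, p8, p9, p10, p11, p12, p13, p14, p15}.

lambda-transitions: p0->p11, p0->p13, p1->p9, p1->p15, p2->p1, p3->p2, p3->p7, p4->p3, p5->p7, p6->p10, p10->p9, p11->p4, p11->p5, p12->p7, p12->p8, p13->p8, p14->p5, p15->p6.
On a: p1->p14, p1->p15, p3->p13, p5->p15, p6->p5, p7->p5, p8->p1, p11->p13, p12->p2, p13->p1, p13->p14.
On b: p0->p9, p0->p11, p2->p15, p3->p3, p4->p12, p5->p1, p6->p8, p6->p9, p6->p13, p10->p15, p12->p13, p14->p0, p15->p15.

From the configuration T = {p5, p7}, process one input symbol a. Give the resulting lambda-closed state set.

p5 on a → {p15}.
p7 on a → {p5}.
Union after reading a: {p5, p15}.
Now take the lambda-closure:
From p5 via lambda: add p7.
From p15 via lambda: add p6.
From p6 via lambda: add p10.
From p10 via lambda: add p9.
No new states can be added; the closed set is {p5, p6, p7, p9, p10, p15}.

{p5, p6, p7, p9, p10, p15}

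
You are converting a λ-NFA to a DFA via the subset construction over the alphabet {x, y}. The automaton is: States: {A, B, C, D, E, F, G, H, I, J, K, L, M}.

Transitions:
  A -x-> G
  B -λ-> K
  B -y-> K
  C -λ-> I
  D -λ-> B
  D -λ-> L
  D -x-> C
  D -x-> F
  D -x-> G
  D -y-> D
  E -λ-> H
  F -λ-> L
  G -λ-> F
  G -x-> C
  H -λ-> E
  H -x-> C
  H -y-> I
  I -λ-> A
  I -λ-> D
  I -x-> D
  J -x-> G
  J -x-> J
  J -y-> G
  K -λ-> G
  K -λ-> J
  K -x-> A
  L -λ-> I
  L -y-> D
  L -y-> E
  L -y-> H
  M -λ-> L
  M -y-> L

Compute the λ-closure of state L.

{A, B, D, F, G, I, J, K, L}

Start with {L}.
From L via λ: add I.
From I via λ: add A, D.
From D via λ: add B.
From B via λ: add K.
From K via λ: add G, J.
From G via λ: add F.
No new states can be added; the closed set is {A, B, D, F, G, I, J, K, L}.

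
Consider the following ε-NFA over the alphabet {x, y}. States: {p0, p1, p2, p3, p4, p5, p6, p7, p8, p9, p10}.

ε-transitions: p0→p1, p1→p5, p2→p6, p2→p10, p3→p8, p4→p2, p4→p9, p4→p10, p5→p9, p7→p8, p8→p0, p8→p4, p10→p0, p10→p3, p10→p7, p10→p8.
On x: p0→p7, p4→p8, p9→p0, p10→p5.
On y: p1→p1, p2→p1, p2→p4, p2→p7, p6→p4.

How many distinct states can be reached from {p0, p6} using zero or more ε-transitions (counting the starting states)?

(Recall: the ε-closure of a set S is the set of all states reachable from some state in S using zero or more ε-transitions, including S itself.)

5

Start with {p0, p6}.
From p0 via ε: add p1.
From p1 via ε: add p5.
From p5 via ε: add p9.
ε-closure = {p0, p1, p5, p6, p9}, which has 5 states.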